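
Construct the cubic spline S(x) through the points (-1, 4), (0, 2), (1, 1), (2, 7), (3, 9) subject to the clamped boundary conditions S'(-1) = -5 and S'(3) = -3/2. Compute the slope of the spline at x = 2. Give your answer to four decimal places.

With σ_i denoting the second derivative at x_i, h_i = 1, 1, 1, 1, and Δ_i = (y_(i+1) − y_i)/h_i = -2, -1, 6, 2:
  1·σ_0 + 4·σ_1 + 1·σ_2 = 6(Δ_1 - Δ_0) = 6
  1·σ_1 + 4·σ_2 + 1·σ_3 = 6(Δ_2 - Δ_1) = 42
  1·σ_2 + 4·σ_3 + 1·σ_4 = 6(Δ_3 - Δ_2) = -24
Clamped end conditions give two more equations: 2h_0·σ_0 + h_0·σ_1 = 6(Δ_0 - S'(-1)) = 18 and h_3·σ_3 + 2h_3·σ_4 = 6(S'(3) - Δ_3) = -21.
Forward elimination and back-substitution give σ_0 = 91/8, σ_1 = -19/4, σ_2 = 109/8, σ_3 = -31/4, σ_4 = -53/8.
On [2, 3], S'(x) = b_3 + 2c_3·(x - 2) + 3d_3·(x - 2)² with b_3 = Δ_3 - h_3(2σ_3 + σ_4)/6 = 91/16, c_3 = σ_3/2 = -31/8, d_3 = (σ_4 - σ_3)/(6h_3) = 3/16. So S'(2) = 91/16.

5.6875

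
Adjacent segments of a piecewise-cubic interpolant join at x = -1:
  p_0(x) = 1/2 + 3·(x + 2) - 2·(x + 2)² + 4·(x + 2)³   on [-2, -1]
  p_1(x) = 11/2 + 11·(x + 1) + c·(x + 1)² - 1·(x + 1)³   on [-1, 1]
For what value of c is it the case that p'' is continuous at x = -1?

10

p_0''(x) = -4 + 24·(x + 2), so p_0''(-1) = 20. On the right, p_1''(-1) = 2c, so c = 10.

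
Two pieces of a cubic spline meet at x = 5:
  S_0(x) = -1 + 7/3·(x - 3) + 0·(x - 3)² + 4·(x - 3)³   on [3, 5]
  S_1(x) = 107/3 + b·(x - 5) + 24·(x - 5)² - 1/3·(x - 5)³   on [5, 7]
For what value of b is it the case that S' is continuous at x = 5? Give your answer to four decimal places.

50.3333

S_0'(x) = 7/3 + 0·(x - 3) + 12·(x - 3)², so S_0'(5) = 151/3. On the right, S_1'(5) = b, so b = 151/3.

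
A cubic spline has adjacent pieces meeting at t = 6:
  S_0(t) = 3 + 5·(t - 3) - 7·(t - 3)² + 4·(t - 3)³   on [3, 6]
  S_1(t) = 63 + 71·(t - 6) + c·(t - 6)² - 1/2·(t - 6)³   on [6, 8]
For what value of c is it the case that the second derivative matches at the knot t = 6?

29

S_0''(t) = -14 + 24·(t - 3), so S_0''(6) = 58. On the right, S_1''(6) = 2c, so c = 29.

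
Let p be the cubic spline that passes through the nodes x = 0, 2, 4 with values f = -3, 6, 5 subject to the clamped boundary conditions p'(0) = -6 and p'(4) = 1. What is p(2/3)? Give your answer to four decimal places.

Let M_i = p''(x_i). Step sizes h_i = 2, 2; slopes of the chords Δ_i = (y_(i+1) - y_i)/h_i = 9/2, -1/2.
  2·M_0 + 8·M_1 + 2·M_2 = 6(Δ_1 - Δ_0) = -30
Clamped end conditions give two more equations: 2h_0·M_0 + h_0·M_1 = 6(Δ_0 - p'(0)) = 63 and h_1·M_1 + 2h_1·M_2 = 6(p'(4) - Δ_1) = 9.
Solving the tridiagonal system: M_0 = 85/4, M_1 = -11, M_2 = 31/4.
On [0, 2], p(x) = -3 - 6·x + 85/8·x² - 43/16·x³.
With x = 2/3: p(2/3) = -83/27.

-3.0741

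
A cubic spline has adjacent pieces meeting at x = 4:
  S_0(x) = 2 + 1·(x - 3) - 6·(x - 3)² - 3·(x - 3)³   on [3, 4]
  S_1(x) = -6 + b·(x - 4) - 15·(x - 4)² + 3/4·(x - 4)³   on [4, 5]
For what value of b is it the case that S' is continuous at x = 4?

-20

S_0'(x) = 1 - 12·(x - 3) - 9·(x - 3)², so S_0'(4) = -20. On the right, S_1'(4) = b, so b = -20.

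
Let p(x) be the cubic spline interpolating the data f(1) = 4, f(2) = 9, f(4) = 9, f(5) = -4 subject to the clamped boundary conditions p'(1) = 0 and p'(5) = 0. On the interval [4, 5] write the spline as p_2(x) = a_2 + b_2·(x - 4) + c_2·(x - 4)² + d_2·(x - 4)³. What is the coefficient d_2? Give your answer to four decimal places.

11.7714

Let M_i = p''(x_i). Step sizes h_i = 1, 2, 1; slopes of the chords Δ_i = (y_(i+1) - y_i)/h_i = 5, 0, -13.
  1·M_0 + 6·M_1 + 2·M_2 = 6(Δ_1 - Δ_0) = -30
  2·M_1 + 6·M_2 + 1·M_3 = 6(Δ_2 - Δ_1) = -78
Clamped end conditions give two more equations: 2h_0·M_0 + h_0·M_1 = 6(Δ_0 - p'(1)) = 30 and h_2·M_2 + 2h_2·M_3 = 6(p'(5) - Δ_2) = 78.
Solving: M_0 = 534/35, M_1 = -18/35, M_2 = -738/35, M_3 = 1734/35.
On [4, 5], with p_2(x) = a_2 + b_2·(x - 4) + c_2·(x - 4)² + d_2·(x - 4)³: c_2 = M_2/2 = -369/35, d_2 = (M_3 - M_2)/(6h_2) = 412/35, b_2 = Δ_2 - h_2(2M_2 + M_3)/6 = -498/35.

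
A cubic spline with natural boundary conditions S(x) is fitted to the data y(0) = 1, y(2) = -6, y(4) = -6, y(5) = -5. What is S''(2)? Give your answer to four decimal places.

Let m_i = S''(x_i). Step sizes h_i = 2, 2, 1; slopes of the chords Δ_i = (y_(i+1) - y_i)/h_i = -7/2, 0, 1.
  2·m_0 + 8·m_1 + 2·m_2 = 6(Δ_1 - Δ_0) = 21
  2·m_1 + 6·m_2 + 1·m_3 = 6(Δ_2 - Δ_1) = 6
Natural end conditions: m_0 = m_3 = 0.
Forward elimination and back-substitution give m_0 = 0, m_1 = 57/22, m_2 = 3/22, m_3 = 0.

2.5909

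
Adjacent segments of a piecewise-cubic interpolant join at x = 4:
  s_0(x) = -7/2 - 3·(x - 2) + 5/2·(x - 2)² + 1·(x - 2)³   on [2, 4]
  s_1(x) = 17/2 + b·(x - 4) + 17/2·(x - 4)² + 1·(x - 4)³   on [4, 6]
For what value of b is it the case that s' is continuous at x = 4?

19

s_0'(x) = -3 + 5·(x - 2) + 3·(x - 2)², so s_0'(4) = 19. On the right, s_1'(4) = b, so b = 19.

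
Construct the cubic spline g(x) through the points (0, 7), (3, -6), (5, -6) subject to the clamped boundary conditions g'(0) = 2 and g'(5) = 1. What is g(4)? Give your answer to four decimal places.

-7.0750

Let M_i = g''(x_i). Step sizes h_i = 3, 2; slopes of the chords Δ_i = (y_(i+1) - y_i)/h_i = -13/3, 0.
  3·M_0 + 10·M_1 + 2·M_2 = 6(Δ_1 - Δ_0) = 26
Clamped end conditions give two more equations: 2h_0·M_0 + h_0·M_1 = 6(Δ_0 - g'(0)) = -38 and h_1·M_1 + 2h_1·M_2 = 6(g'(5) - Δ_1) = 6.
Hence M_0 = -137/15, M_1 = 28/5, M_2 = -13/10.
On [3, 5], g(x) = -6 - 33/10·(x - 3) + 14/5·(x - 3)² - 23/40·(x - 3)³.
With (x - 3) = 1: g(4) = -283/40.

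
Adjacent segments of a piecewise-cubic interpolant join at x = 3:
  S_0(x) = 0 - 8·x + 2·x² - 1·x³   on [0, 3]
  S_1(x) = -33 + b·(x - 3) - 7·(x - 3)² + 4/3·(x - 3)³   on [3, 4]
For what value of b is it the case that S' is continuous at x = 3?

S_0'(x) = -8 + 4·x - 3·x², so S_0'(3) = -23. On the right, S_1'(3) = b, so b = -23.

-23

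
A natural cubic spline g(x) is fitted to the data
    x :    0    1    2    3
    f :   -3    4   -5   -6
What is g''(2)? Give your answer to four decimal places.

With σ_i denoting the second derivative at x_i, h_i = 1, 1, 1, and Δ_i = (y_(i+1) − y_i)/h_i = 7, -9, -1:
  1·σ_0 + 4·σ_1 + 1·σ_2 = 6(Δ_1 - Δ_0) = -96
  1·σ_1 + 4·σ_2 + 1·σ_3 = 6(Δ_2 - Δ_1) = 48
Natural end conditions: σ_0 = σ_3 = 0.
Solving: σ_0 = 0, σ_1 = -144/5, σ_2 = 96/5, σ_3 = 0.

19.2000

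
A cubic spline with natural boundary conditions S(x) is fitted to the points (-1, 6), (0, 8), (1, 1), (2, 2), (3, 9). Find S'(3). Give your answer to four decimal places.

Write M_i for S''(x_i). With h_i = 1, 1, 1, 1 and divided differences Δ_i = 2, -7, 1, 7, the continuity of S' gives the tridiagonal system
  1·M_0 + 4·M_1 + 1·M_2 = 6(Δ_1 - Δ_0) = -54
  1·M_1 + 4·M_2 + 1·M_3 = 6(Δ_2 - Δ_1) = 48
  1·M_2 + 4·M_3 + 1·M_4 = 6(Δ_3 - Δ_2) = 36
Natural end conditions: M_0 = M_4 = 0.
Forward elimination and back-substitution give M_0 = 0, M_1 = -69/4, M_2 = 15, M_3 = 21/4, M_4 = 0.
On [2, 3], S'(x) = b_3 + 2c_3·(x - 2) + 3d_3·(x - 2)² with b_3 = Δ_3 - h_3(2M_3 + M_4)/6 = 21/4, c_3 = M_3/2 = 21/8, d_3 = (M_4 - M_3)/(6h_3) = -7/8. So S'(3) = 63/8.

7.8750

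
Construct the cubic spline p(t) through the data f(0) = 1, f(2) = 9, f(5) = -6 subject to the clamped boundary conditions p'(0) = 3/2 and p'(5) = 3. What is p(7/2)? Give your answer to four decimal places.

With m_i denoting the second derivative at x_i, h_i = 2, 3, and Δ_i = (y_(i+1) − y_i)/h_i = 4, -5:
  2·m_0 + 10·m_1 + 3·m_2 = 6(Δ_1 - Δ_0) = -54
Clamped end conditions give two more equations: 2h_0·m_0 + h_0·m_1 = 6(Δ_0 - p'(0)) = 15 and h_1·m_1 + 2h_1·m_2 = 6(p'(5) - Δ_1) = 48.
Forward elimination and back-substitution give m_0 = 189/20, m_1 = -57/5, m_2 = 137/10.
On [2, 5], p(t) = 9 - 9/20·(t - 2) - 57/10·(t - 2)² + 251/180·(t - 2)³.
With (t - 2) = 3/2: p(7/2) = 33/160.

0.2063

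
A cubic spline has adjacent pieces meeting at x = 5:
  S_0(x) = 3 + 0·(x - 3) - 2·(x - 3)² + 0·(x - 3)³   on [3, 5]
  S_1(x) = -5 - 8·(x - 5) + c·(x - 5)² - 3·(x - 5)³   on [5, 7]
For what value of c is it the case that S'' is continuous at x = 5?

-2

S_0''(x) = -4 + 0·(x - 3), so S_0''(5) = -4. On the right, S_1''(5) = 2c, so c = -2.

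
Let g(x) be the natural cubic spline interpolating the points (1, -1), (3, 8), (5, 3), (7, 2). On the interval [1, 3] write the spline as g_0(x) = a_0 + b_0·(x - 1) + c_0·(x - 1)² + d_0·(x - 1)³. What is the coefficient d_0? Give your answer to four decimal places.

Let M_i = g''(x_i). Step sizes h_i = 2, 2, 2; slopes of the chords Δ_i = (y_(i+1) - y_i)/h_i = 9/2, -5/2, -1/2.
  2·M_0 + 8·M_1 + 2·M_2 = 6(Δ_1 - Δ_0) = -42
  2·M_1 + 8·M_2 + 2·M_3 = 6(Δ_2 - Δ_1) = 12
Natural end conditions: M_0 = M_3 = 0.
Solving the tridiagonal system: M_0 = 0, M_1 = -6, M_2 = 3, M_3 = 0.
On [1, 3], with g_0(x) = a_0 + b_0·(x - 1) + c_0·(x - 1)² + d_0·(x - 1)³: c_0 = M_0/2 = 0, d_0 = (M_1 - M_0)/(6h_0) = -1/2, b_0 = Δ_0 - h_0(2M_0 + M_1)/6 = 13/2.

-0.5000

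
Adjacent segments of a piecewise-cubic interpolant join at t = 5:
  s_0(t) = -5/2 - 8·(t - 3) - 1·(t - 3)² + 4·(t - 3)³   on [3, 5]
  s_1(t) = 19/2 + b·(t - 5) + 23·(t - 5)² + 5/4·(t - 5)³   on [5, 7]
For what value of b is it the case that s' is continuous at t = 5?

36

s_0'(t) = -8 - 2·(t - 3) + 12·(t - 3)², so s_0'(5) = 36. On the right, s_1'(5) = b, so b = 36.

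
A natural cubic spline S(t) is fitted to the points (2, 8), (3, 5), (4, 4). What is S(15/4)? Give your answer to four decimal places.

4.1328

Write σ_i for S''(x_i). With h_i = 1, 1 and divided differences Δ_i = -3, -1, the continuity of S' gives the tridiagonal system
  1·σ_0 + 4·σ_1 + 1·σ_2 = 6(Δ_1 - Δ_0) = 12
Natural end conditions: σ_0 = σ_2 = 0.
Solving: σ_0 = 0, σ_1 = 3, σ_2 = 0.
On [3, 4], S(t) = 5 - 2·(t - 3) + 3/2·(t - 3)² - 1/2·(t - 3)³.
With (t - 3) = 3/4: S(15/4) = 529/128.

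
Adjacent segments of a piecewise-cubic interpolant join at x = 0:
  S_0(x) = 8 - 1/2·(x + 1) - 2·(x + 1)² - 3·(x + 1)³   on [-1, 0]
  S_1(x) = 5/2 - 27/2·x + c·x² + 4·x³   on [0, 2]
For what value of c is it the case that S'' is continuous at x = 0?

S_0''(x) = -4 - 18·(x + 1), so S_0''(0) = -22. On the right, S_1''(0) = 2c, so c = -11.

-11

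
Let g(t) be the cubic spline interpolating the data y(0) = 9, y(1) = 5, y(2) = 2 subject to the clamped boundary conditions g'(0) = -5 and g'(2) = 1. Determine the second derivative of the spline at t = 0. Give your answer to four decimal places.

Let σ_i = g''(x_i). Step sizes h_i = 1, 1; slopes of the chords Δ_i = (y_(i+1) - y_i)/h_i = -4, -3.
  1·σ_0 + 4·σ_1 + 1·σ_2 = 6(Δ_1 - Δ_0) = 6
Clamped end conditions give two more equations: 2h_0·σ_0 + h_0·σ_1 = 6(Δ_0 - g'(0)) = 6 and h_1·σ_1 + 2h_1·σ_2 = 6(g'(2) - Δ_1) = 24.
Forward elimination and back-substitution give σ_0 = 9/2, σ_1 = -3, σ_2 = 27/2.

4.5000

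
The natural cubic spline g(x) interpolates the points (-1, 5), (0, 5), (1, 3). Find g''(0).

Write M_i for g''(x_i). With h_i = 1, 1 and divided differences Δ_i = 0, -2, the continuity of g' gives the tridiagonal system
  1·M_0 + 4·M_1 + 1·M_2 = 6(Δ_1 - Δ_0) = -12
Natural end conditions: M_0 = M_2 = 0.
Solving: M_0 = 0, M_1 = -3, M_2 = 0.

-3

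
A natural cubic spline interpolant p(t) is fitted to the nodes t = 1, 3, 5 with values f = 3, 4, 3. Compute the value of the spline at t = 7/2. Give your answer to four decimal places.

Write M_i for p''(x_i). With h_i = 2, 2 and divided differences Δ_i = 1/2, -1/2, the continuity of p' gives the tridiagonal system
  2·M_0 + 8·M_1 + 2·M_2 = 6(Δ_1 - Δ_0) = -6
Natural end conditions: M_0 = M_2 = 0.
Solving the tridiagonal system: M_0 = 0, M_1 = -3/4, M_2 = 0.
On [3, 5], p(t) = 4 + 0·(t - 3) - 3/8·(t - 3)² + 1/16·(t - 3)³.
With (t - 3) = 1/2: p(7/2) = 501/128.

3.9141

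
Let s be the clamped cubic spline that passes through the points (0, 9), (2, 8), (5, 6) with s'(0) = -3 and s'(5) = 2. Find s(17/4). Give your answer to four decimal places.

5.4195

Put m_i = s'' at the i-th knot. Here h = (2, 3) and Δ = (-1/2, -2/3), so the interior equations h_(i-1)·m_(i-1) + 2(h_(i-1)+h_i)·m_i + h_i·m_(i+1) = 6(Δ_i − Δ_(i-1)) read
  2·m_0 + 10·m_1 + 3·m_2 = 6(Δ_1 - Δ_0) = -1
Clamped end conditions give two more equations: 2h_0·m_0 + h_0·m_1 = 6(Δ_0 - s'(0)) = 15 and h_1·m_1 + 2h_1·m_2 = 6(s'(5) - Δ_1) = 16.
Hence m_0 = 97/20, m_1 = -11/5, m_2 = 113/30.
On [2, 5], s(t) = 8 - 7/20·(t - 2) - 11/10·(t - 2)² + 179/540·(t - 2)³.
With (t - 2) = 9/4: s(17/4) = 6937/1280.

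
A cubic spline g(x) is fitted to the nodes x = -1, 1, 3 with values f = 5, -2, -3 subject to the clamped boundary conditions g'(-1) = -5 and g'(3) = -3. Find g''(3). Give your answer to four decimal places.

-5.5000

With m_i denoting the second derivative at x_i, h_i = 2, 2, and Δ_i = (y_(i+1) − y_i)/h_i = -7/2, -1/2:
  2·m_0 + 8·m_1 + 2·m_2 = 6(Δ_1 - Δ_0) = 18
Clamped end conditions give two more equations: 2h_0·m_0 + h_0·m_1 = 6(Δ_0 - g'(-1)) = 9 and h_1·m_1 + 2h_1·m_2 = 6(g'(3) - Δ_1) = -15.
Forward elimination and back-substitution give m_0 = 1/2, m_1 = 7/2, m_2 = -11/2.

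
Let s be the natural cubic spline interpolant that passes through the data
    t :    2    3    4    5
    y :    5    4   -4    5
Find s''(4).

30

With σ_i denoting the second derivative at x_i, h_i = 1, 1, 1, and Δ_i = (y_(i+1) − y_i)/h_i = -1, -8, 9:
  1·σ_0 + 4·σ_1 + 1·σ_2 = 6(Δ_1 - Δ_0) = -42
  1·σ_1 + 4·σ_2 + 1·σ_3 = 6(Δ_2 - Δ_1) = 102
Natural end conditions: σ_0 = σ_3 = 0.
Hence σ_0 = 0, σ_1 = -18, σ_2 = 30, σ_3 = 0.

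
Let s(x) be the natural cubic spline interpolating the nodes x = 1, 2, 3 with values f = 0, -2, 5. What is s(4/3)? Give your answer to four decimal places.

-1.3333

With M_i denoting the second derivative at x_i, h_i = 1, 1, and Δ_i = (y_(i+1) − y_i)/h_i = -2, 7:
  1·M_0 + 4·M_1 + 1·M_2 = 6(Δ_1 - Δ_0) = 54
Natural end conditions: M_0 = M_2 = 0.
Forward elimination and back-substitution give M_0 = 0, M_1 = 27/2, M_2 = 0.
On [1, 2], s(x) = 0 - 17/4·(x - 1) + 0·(x - 1)² + 9/4·(x - 1)³.
With (x - 1) = 1/3: s(4/3) = -4/3.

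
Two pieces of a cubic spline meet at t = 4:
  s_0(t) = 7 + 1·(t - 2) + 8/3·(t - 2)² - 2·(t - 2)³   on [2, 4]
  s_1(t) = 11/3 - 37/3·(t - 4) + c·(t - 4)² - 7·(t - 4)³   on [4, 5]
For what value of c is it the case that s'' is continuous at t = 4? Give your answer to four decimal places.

s_0''(t) = 16/3 - 12·(t - 2), so s_0''(4) = -56/3. On the right, s_1''(4) = 2c, so c = -28/3.

-9.3333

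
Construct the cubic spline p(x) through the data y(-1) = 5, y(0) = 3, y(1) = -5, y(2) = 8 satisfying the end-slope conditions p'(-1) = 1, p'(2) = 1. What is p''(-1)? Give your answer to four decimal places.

Write M_i for p''(x_i). With h_i = 1, 1, 1 and divided differences Δ_i = -2, -8, 13, the continuity of p' gives the tridiagonal system
  1·M_0 + 4·M_1 + 1·M_2 = 6(Δ_1 - Δ_0) = -36
  1·M_1 + 4·M_2 + 1·M_3 = 6(Δ_2 - Δ_1) = 126
Clamped end conditions give two more equations: 2h_0·M_0 + h_0·M_1 = 6(Δ_0 - p'(-1)) = -18 and h_2·M_2 + 2h_2·M_3 = 6(p'(2) - Δ_2) = -72.
Forward elimination and back-substitution give M_0 = 12/5, M_1 = -114/5, M_2 = 264/5, M_3 = -312/5.

2.4000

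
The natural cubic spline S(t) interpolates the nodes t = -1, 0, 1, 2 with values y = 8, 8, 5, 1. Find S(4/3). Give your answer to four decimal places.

3.6914

Let σ_i = S''(x_i). Step sizes h_i = 1, 1, 1; slopes of the chords Δ_i = (y_(i+1) - y_i)/h_i = 0, -3, -4.
  1·σ_0 + 4·σ_1 + 1·σ_2 = 6(Δ_1 - Δ_0) = -18
  1·σ_1 + 4·σ_2 + 1·σ_3 = 6(Δ_2 - Δ_1) = -6
Natural end conditions: σ_0 = σ_3 = 0.
Forward elimination and back-substitution give σ_0 = 0, σ_1 = -22/5, σ_2 = -2/5, σ_3 = 0.
On [1, 2], S(t) = 5 - 58/15·(t - 1) - 1/5·(t - 1)² + 1/15·(t - 1)³.
With (t - 1) = 1/3: S(4/3) = 299/81.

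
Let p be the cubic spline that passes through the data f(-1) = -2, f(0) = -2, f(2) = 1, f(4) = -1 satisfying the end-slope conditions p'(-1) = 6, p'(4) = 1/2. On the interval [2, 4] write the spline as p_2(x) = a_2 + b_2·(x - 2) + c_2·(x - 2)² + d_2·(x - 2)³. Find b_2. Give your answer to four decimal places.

Put M_i = p'' at the i-th knot. Here h = (1, 2, 2) and Δ = (0, 3/2, -1), so the interior equations h_(i-1)·M_(i-1) + 2(h_(i-1)+h_i)·M_i + h_i·M_(i+1) = 6(Δ_i − Δ_(i-1)) read
  1·M_0 + 6·M_1 + 2·M_2 = 6(Δ_1 - Δ_0) = 9
  2·M_1 + 8·M_2 + 2·M_3 = 6(Δ_2 - Δ_1) = -15
Clamped end conditions give two more equations: 2h_0·M_0 + h_0·M_1 = 6(Δ_0 - p'(-1)) = -36 and h_2·M_2 + 2h_2·M_3 = 6(p'(4) - Δ_2) = 9.
Forward elimination and back-substitution give M_0 = -490/23, M_1 = 152/23, M_2 = -215/46, M_3 = 211/46.
On [2, 4], with p_2(x) = a_2 + b_2·(x - 2) + c_2·(x - 2)² + d_2·(x - 2)³: c_2 = M_2/2 = -215/92, d_2 = (M_3 - M_2)/(6h_2) = 71/92, b_2 = Δ_2 - h_2(2M_2 + M_3)/6 = 27/46.

0.5870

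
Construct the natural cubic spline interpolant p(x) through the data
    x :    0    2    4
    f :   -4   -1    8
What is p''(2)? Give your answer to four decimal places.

2.2500

With m_i denoting the second derivative at x_i, h_i = 2, 2, and Δ_i = (y_(i+1) − y_i)/h_i = 3/2, 9/2:
  2·m_0 + 8·m_1 + 2·m_2 = 6(Δ_1 - Δ_0) = 18
Natural end conditions: m_0 = m_2 = 0.
Forward elimination and back-substitution give m_0 = 0, m_1 = 9/4, m_2 = 0.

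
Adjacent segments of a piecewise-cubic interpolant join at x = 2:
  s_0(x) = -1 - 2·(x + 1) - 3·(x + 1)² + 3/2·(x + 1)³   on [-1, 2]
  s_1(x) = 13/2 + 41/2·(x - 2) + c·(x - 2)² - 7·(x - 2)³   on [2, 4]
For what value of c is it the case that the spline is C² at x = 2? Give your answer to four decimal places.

10.5000

s_0''(x) = -6 + 9·(x + 1), so s_0''(2) = 21. On the right, s_1''(2) = 2c, so c = 21/2.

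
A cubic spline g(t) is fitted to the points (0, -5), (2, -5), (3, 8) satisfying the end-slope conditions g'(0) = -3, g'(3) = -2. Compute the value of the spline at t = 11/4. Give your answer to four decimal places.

6.9141

Write m_i for g''(x_i). With h_i = 2, 1 and divided differences Δ_i = 0, 13, the continuity of g' gives the tridiagonal system
  2·m_0 + 6·m_1 + 1·m_2 = 6(Δ_1 - Δ_0) = 78
Clamped end conditions give two more equations: 2h_0·m_0 + h_0·m_1 = 6(Δ_0 - g'(0)) = 18 and h_1·m_1 + 2h_1·m_2 = 6(g'(3) - Δ_1) = -90.
Solving the tridiagonal system: m_0 = -49/6, m_1 = 76/3, m_2 = -173/3.
On [2, 3], g(t) = -5 + 85/6·(t - 2) + 38/3·(t - 2)² - 83/6·(t - 2)³.
With (t - 2) = 3/4: g(11/4) = 885/128.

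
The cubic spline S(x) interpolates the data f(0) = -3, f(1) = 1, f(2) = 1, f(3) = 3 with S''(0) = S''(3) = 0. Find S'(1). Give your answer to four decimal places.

1.6000

Write σ_i for S''(x_i). With h_i = 1, 1, 1 and divided differences Δ_i = 4, 0, 2, the continuity of S' gives the tridiagonal system
  1·σ_0 + 4·σ_1 + 1·σ_2 = 6(Δ_1 - Δ_0) = -24
  1·σ_1 + 4·σ_2 + 1·σ_3 = 6(Δ_2 - Δ_1) = 12
Natural end conditions: σ_0 = σ_3 = 0.
Forward elimination and back-substitution give σ_0 = 0, σ_1 = -36/5, σ_2 = 24/5, σ_3 = 0.
On [1, 2], S'(x) = b_1 + 2c_1·(x - 1) + 3d_1·(x - 1)² with b_1 = Δ_1 - h_1(2σ_1 + σ_2)/6 = 8/5, c_1 = σ_1/2 = -18/5, d_1 = (σ_2 - σ_1)/(6h_1) = 2. So S'(1) = 8/5.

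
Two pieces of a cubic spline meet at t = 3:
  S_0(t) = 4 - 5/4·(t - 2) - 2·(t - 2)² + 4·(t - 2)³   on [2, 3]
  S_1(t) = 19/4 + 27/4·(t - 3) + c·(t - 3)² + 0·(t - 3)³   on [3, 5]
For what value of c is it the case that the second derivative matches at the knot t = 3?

S_0''(t) = -4 + 24·(t - 2), so S_0''(3) = 20. On the right, S_1''(3) = 2c, so c = 10.

10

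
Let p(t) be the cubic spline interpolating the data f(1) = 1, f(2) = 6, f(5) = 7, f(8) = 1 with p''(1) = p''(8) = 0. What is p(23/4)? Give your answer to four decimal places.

5.6584

Put M_i = p'' at the i-th knot. Here h = (1, 3, 3) and Δ = (5, 1/3, -2), so the interior equations h_(i-1)·M_(i-1) + 2(h_(i-1)+h_i)·M_i + h_i·M_(i+1) = 6(Δ_i − Δ_(i-1)) read
  1·M_0 + 8·M_1 + 3·M_2 = 6(Δ_1 - Δ_0) = -28
  3·M_1 + 12·M_2 + 3·M_3 = 6(Δ_2 - Δ_1) = -14
Natural end conditions: M_0 = M_3 = 0.
Solving: M_0 = 0, M_1 = -98/29, M_2 = -28/87, M_3 = 0.
On [5, 8], p(t) = 7 - 146/87·(t - 5) - 14/87·(t - 5)² + 14/783·(t - 5)³.
With (t - 5) = 3/4: p(23/4) = 5251/928.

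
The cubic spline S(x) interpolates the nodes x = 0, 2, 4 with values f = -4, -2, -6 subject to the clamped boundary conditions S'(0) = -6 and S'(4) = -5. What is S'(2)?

Let M_i = S''(x_i). Step sizes h_i = 2, 2; slopes of the chords Δ_i = (y_(i+1) - y_i)/h_i = 1, -2.
  2·M_0 + 8·M_1 + 2·M_2 = 6(Δ_1 - Δ_0) = -18
Clamped end conditions give two more equations: 2h_0·M_0 + h_0·M_1 = 6(Δ_0 - S'(0)) = 42 and h_1·M_1 + 2h_1·M_2 = 6(S'(4) - Δ_1) = -18.
Solving: M_0 = 13, M_1 = -5, M_2 = -2.
On [2, 4], S'(x) = b_1 + 2c_1·(x - 2) + 3d_1·(x - 2)² with b_1 = Δ_1 - h_1(2M_1 + M_2)/6 = 2, c_1 = M_1/2 = -5/2, d_1 = (M_2 - M_1)/(6h_1) = 1/4. So S'(2) = 2.

2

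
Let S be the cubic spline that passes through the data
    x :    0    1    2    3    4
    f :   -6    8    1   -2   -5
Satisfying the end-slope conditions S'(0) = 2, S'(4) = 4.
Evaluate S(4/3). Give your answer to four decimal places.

Put M_i = S'' at the i-th knot. Here h = (1, 1, 1, 1) and Δ = (14, -7, -3, -3), so the interior equations h_(i-1)·M_(i-1) + 2(h_(i-1)+h_i)·M_i + h_i·M_(i+1) = 6(Δ_i − Δ_(i-1)) read
  1·M_0 + 4·M_1 + 1·M_2 = 6(Δ_1 - Δ_0) = -126
  1·M_1 + 4·M_2 + 1·M_3 = 6(Δ_2 - Δ_1) = 24
  1·M_2 + 4·M_3 + 1·M_4 = 6(Δ_3 - Δ_2) = 0
Clamped end conditions give two more equations: 2h_0·M_0 + h_0·M_1 = 6(Δ_0 - S'(0)) = 72 and h_3·M_3 + 2h_3·M_4 = 6(S'(4) - Δ_3) = 42.
Forward elimination and back-substitution give M_0 = 1745/28, M_1 = -737/14, M_2 = 89/4, M_3 = -173/14, M_4 = 761/28.
On [1, 2], S(x) = 8 + 383/56·(x - 1) - 737/28·(x - 1)² + 699/56·(x - 1)³.
With (x - 1) = 1/3: S(4/3) = 985/126.

7.8175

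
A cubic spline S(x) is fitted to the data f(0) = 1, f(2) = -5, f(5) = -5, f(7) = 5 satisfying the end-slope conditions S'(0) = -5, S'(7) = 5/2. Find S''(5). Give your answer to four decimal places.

4.1875

With m_i denoting the second derivative at x_i, h_i = 2, 3, 2, and Δ_i = (y_(i+1) − y_i)/h_i = -3, 0, 5:
  2·m_0 + 10·m_1 + 3·m_2 = 6(Δ_1 - Δ_0) = 18
  3·m_1 + 10·m_2 + 2·m_3 = 6(Δ_2 - Δ_1) = 30
Clamped end conditions give two more equations: 2h_0·m_0 + h_0·m_1 = 6(Δ_0 - S'(0)) = 12 and h_2·m_2 + 2h_2·m_3 = 6(S'(7) - Δ_2) = -15.
Forward elimination and back-substitution give m_0 = 97/32, m_1 = -1/16, m_2 = 67/16, m_3 = -187/32.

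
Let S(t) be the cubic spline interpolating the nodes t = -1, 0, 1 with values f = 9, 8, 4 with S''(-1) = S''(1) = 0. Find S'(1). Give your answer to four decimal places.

With m_i denoting the second derivative at x_i, h_i = 1, 1, and Δ_i = (y_(i+1) − y_i)/h_i = -1, -4:
  1·m_0 + 4·m_1 + 1·m_2 = 6(Δ_1 - Δ_0) = -18
Natural end conditions: m_0 = m_2 = 0.
Solving: m_0 = 0, m_1 = -9/2, m_2 = 0.
On [0, 1], S'(t) = b_1 + 2c_1·t + 3d_1·t² with b_1 = Δ_1 - h_1(2m_1 + m_2)/6 = -5/2, c_1 = m_1/2 = -9/4, d_1 = (m_2 - m_1)/(6h_1) = 3/4. So S'(1) = -19/4.

-4.7500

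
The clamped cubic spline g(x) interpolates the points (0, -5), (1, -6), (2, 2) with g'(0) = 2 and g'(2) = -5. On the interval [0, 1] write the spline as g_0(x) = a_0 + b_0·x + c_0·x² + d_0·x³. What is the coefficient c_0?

-13

With M_i denoting the second derivative at x_i, h_i = 1, 1, and Δ_i = (y_(i+1) − y_i)/h_i = -1, 8:
  1·M_0 + 4·M_1 + 1·M_2 = 6(Δ_1 - Δ_0) = 54
Clamped end conditions give two more equations: 2h_0·M_0 + h_0·M_1 = 6(Δ_0 - g'(0)) = -18 and h_1·M_1 + 2h_1·M_2 = 6(g'(2) - Δ_1) = -78.
Forward elimination and back-substitution give M_0 = -26, M_1 = 34, M_2 = -56.
On [0, 1], with g_0(x) = a_0 + b_0·x + c_0·x² + d_0·x³: c_0 = M_0/2 = -13, d_0 = (M_1 - M_0)/(6h_0) = 10, b_0 = Δ_0 - h_0(2M_0 + M_1)/6 = 2.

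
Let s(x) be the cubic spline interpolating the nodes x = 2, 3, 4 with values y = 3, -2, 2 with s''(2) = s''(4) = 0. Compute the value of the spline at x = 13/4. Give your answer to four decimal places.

With m_i denoting the second derivative at x_i, h_i = 1, 1, and Δ_i = (y_(i+1) − y_i)/h_i = -5, 4:
  1·m_0 + 4·m_1 + 1·m_2 = 6(Δ_1 - Δ_0) = 54
Natural end conditions: m_0 = m_2 = 0.
Hence m_0 = 0, m_1 = 27/2, m_2 = 0.
On [3, 4], s(x) = -2 - 1/2·(x - 3) + 27/4·(x - 3)² - 9/4·(x - 3)³.
With (x - 3) = 1/4: s(13/4) = -445/256.

-1.7383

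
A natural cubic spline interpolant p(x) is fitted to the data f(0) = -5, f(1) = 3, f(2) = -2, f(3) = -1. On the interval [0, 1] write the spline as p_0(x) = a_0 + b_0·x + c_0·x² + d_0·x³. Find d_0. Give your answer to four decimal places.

-3.8667

Let M_i = p''(x_i). Step sizes h_i = 1, 1, 1; slopes of the chords Δ_i = (y_(i+1) - y_i)/h_i = 8, -5, 1.
  1·M_0 + 4·M_1 + 1·M_2 = 6(Δ_1 - Δ_0) = -78
  1·M_1 + 4·M_2 + 1·M_3 = 6(Δ_2 - Δ_1) = 36
Natural end conditions: M_0 = M_3 = 0.
Solving the tridiagonal system: M_0 = 0, M_1 = -116/5, M_2 = 74/5, M_3 = 0.
On [0, 1], with p_0(x) = a_0 + b_0·x + c_0·x² + d_0·x³: c_0 = M_0/2 = 0, d_0 = (M_1 - M_0)/(6h_0) = -58/15, b_0 = Δ_0 - h_0(2M_0 + M_1)/6 = 178/15.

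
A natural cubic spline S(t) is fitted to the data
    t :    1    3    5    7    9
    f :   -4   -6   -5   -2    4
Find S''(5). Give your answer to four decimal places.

0.2143

Write σ_i for S''(x_i). With h_i = 2, 2, 2, 2 and divided differences Δ_i = -1, 1/2, 3/2, 3, the continuity of S' gives the tridiagonal system
  2·σ_0 + 8·σ_1 + 2·σ_2 = 6(Δ_1 - Δ_0) = 9
  2·σ_1 + 8·σ_2 + 2·σ_3 = 6(Δ_2 - Δ_1) = 6
  2·σ_2 + 8·σ_3 + 2·σ_4 = 6(Δ_3 - Δ_2) = 9
Natural end conditions: σ_0 = σ_4 = 0.
Forward elimination and back-substitution give σ_0 = 0, σ_1 = 15/14, σ_2 = 3/14, σ_3 = 15/14, σ_4 = 0.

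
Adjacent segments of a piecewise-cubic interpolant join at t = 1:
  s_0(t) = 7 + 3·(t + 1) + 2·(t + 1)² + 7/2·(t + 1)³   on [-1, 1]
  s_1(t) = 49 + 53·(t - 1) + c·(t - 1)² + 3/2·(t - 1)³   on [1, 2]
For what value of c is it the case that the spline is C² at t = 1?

s_0''(t) = 4 + 21·(t + 1), so s_0''(1) = 46. On the right, s_1''(1) = 2c, so c = 23.

23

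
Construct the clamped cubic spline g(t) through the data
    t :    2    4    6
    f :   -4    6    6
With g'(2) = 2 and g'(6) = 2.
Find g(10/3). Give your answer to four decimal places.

2.8889

Put σ_i = g'' at the i-th knot. Here h = (2, 2) and Δ = (5, 0), so the interior equations h_(i-1)·σ_(i-1) + 2(h_(i-1)+h_i)·σ_i + h_i·σ_(i+1) = 6(Δ_i − Δ_(i-1)) read
  2·σ_0 + 8·σ_1 + 2·σ_2 = 6(Δ_1 - Δ_0) = -30
Clamped end conditions give two more equations: 2h_0·σ_0 + h_0·σ_1 = 6(Δ_0 - g'(2)) = 18 and h_1·σ_1 + 2h_1·σ_2 = 6(g'(6) - Δ_1) = 12.
Solving: σ_0 = 33/4, σ_1 = -15/2, σ_2 = 27/4.
On [2, 4], g(t) = -4 + 2·(t - 2) + 33/8·(t - 2)² - 21/16·(t - 2)³.
With (t - 2) = 4/3: g(10/3) = 26/9.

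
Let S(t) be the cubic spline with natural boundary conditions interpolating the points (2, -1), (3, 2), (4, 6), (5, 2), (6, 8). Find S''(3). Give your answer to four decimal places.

Write m_i for S''(x_i). With h_i = 1, 1, 1, 1 and divided differences Δ_i = 3, 4, -4, 6, the continuity of S' gives the tridiagonal system
  1·m_0 + 4·m_1 + 1·m_2 = 6(Δ_1 - Δ_0) = 6
  1·m_1 + 4·m_2 + 1·m_3 = 6(Δ_2 - Δ_1) = -48
  1·m_2 + 4·m_3 + 1·m_4 = 6(Δ_3 - Δ_2) = 60
Natural end conditions: m_0 = m_4 = 0.
Hence m_0 = 0, m_1 = 171/28, m_2 = -129/7, m_3 = 549/28, m_4 = 0.

6.1071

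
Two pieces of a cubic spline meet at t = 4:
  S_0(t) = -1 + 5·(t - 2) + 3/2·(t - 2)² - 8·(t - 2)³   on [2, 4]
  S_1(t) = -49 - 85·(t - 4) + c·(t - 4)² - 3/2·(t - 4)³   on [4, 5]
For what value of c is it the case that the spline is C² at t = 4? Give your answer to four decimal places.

-46.5000

S_0''(t) = 3 - 48·(t - 2), so S_0''(4) = -93. On the right, S_1''(4) = 2c, so c = -93/2.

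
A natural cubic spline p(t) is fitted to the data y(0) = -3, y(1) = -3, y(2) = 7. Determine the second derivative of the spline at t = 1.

15

Put σ_i = p'' at the i-th knot. Here h = (1, 1) and Δ = (0, 10), so the interior equations h_(i-1)·σ_(i-1) + 2(h_(i-1)+h_i)·σ_i + h_i·σ_(i+1) = 6(Δ_i − Δ_(i-1)) read
  1·σ_0 + 4·σ_1 + 1·σ_2 = 6(Δ_1 - Δ_0) = 60
Natural end conditions: σ_0 = σ_2 = 0.
Solving the tridiagonal system: σ_0 = 0, σ_1 = 15, σ_2 = 0.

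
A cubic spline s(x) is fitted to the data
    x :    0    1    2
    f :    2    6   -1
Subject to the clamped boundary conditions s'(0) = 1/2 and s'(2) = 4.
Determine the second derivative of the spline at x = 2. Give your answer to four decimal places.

51.2500

Write M_i for s''(x_i). With h_i = 1, 1 and divided differences Δ_i = 4, -7, the continuity of s' gives the tridiagonal system
  1·M_0 + 4·M_1 + 1·M_2 = 6(Δ_1 - Δ_0) = -66
Clamped end conditions give two more equations: 2h_0·M_0 + h_0·M_1 = 6(Δ_0 - s'(0)) = 21 and h_1·M_1 + 2h_1·M_2 = 6(s'(2) - Δ_1) = 66.
Solving: M_0 = 115/4, M_1 = -73/2, M_2 = 205/4.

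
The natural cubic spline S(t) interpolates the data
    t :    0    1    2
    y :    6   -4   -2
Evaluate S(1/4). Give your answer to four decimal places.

Put m_i = S'' at the i-th knot. Here h = (1, 1) and Δ = (-10, 2), so the interior equations h_(i-1)·m_(i-1) + 2(h_(i-1)+h_i)·m_i + h_i·m_(i+1) = 6(Δ_i − Δ_(i-1)) read
  1·m_0 + 4·m_1 + 1·m_2 = 6(Δ_1 - Δ_0) = 72
Natural end conditions: m_0 = m_2 = 0.
Forward elimination and back-substitution give m_0 = 0, m_1 = 18, m_2 = 0.
On [0, 1], S(t) = 6 - 13·t + 0·t² + 3·t³.
With t = 1/4: S(1/4) = 179/64.

2.7969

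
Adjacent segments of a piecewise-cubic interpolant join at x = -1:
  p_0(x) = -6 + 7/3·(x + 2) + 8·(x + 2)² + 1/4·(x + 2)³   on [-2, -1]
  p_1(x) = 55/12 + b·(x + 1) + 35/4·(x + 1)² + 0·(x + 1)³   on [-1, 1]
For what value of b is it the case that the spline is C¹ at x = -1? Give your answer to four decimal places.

p_0'(x) = 7/3 + 16·(x + 2) + 3/4·(x + 2)², so p_0'(-1) = 229/12. On the right, p_1'(-1) = b, so b = 229/12.

19.0833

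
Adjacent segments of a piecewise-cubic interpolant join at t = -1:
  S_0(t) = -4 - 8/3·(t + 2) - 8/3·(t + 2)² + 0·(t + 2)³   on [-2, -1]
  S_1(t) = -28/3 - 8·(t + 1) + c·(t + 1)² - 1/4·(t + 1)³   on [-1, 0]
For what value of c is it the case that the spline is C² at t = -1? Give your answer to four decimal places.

-2.6667

S_0''(t) = -16/3 + 0·(t + 2), so S_0''(-1) = -16/3. On the right, S_1''(-1) = 2c, so c = -8/3.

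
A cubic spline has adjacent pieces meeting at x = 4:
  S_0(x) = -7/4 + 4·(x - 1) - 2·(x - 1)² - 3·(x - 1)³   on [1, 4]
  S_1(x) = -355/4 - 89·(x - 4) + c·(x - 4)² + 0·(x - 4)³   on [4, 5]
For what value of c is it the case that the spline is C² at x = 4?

-29

S_0''(x) = -4 - 18·(x - 1), so S_0''(4) = -58. On the right, S_1''(4) = 2c, so c = -29.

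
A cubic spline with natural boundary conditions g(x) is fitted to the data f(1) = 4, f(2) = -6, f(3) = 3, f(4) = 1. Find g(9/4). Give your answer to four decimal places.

-4.6688

Write σ_i for g''(x_i). With h_i = 1, 1, 1 and divided differences Δ_i = -10, 9, -2, the continuity of g' gives the tridiagonal system
  1·σ_0 + 4·σ_1 + 1·σ_2 = 6(Δ_1 - Δ_0) = 114
  1·σ_1 + 4·σ_2 + 1·σ_3 = 6(Δ_2 - Δ_1) = -66
Natural end conditions: σ_0 = σ_3 = 0.
Solving: σ_0 = 0, σ_1 = 174/5, σ_2 = -126/5, σ_3 = 0.
On [2, 3], g(x) = -6 + 8/5·(x - 2) + 87/5·(x - 2)² - 10·(x - 2)³.
With (x - 2) = 1/4: g(9/4) = -747/160.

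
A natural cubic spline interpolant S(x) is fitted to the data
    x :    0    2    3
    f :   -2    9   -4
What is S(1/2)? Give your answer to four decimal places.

3.6406

Put m_i = S'' at the i-th knot. Here h = (2, 1) and Δ = (11/2, -13), so the interior equations h_(i-1)·m_(i-1) + 2(h_(i-1)+h_i)·m_i + h_i·m_(i+1) = 6(Δ_i − Δ_(i-1)) read
  2·m_0 + 6·m_1 + 1·m_2 = 6(Δ_1 - Δ_0) = -111
Natural end conditions: m_0 = m_2 = 0.
Solving the tridiagonal system: m_0 = 0, m_1 = -37/2, m_2 = 0.
On [0, 2], S(x) = -2 + 35/3·x + 0·x² - 37/24·x³.
With x = 1/2: S(1/2) = 233/64.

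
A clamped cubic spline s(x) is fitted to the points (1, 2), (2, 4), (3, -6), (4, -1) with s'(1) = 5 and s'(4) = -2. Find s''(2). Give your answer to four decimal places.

Write M_i for s''(x_i). With h_i = 1, 1, 1 and divided differences Δ_i = 2, -10, 5, the continuity of s' gives the tridiagonal system
  1·M_0 + 4·M_1 + 1·M_2 = 6(Δ_1 - Δ_0) = -72
  1·M_1 + 4·M_2 + 1·M_3 = 6(Δ_2 - Δ_1) = 90
Clamped end conditions give two more equations: 2h_0·M_0 + h_0·M_1 = 6(Δ_0 - s'(1)) = -18 and h_2·M_2 + 2h_2·M_3 = 6(s'(4) - Δ_2) = -42.
Forward elimination and back-substitution give M_0 = 86/15, M_1 = -442/15, M_2 = 602/15, M_3 = -616/15.

-29.4667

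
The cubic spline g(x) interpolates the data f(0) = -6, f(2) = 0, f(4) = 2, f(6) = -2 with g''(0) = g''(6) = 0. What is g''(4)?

-2

Put M_i = g'' at the i-th knot. Here h = (2, 2, 2) and Δ = (3, 1, -2), so the interior equations h_(i-1)·M_(i-1) + 2(h_(i-1)+h_i)·M_i + h_i·M_(i+1) = 6(Δ_i − Δ_(i-1)) read
  2·M_0 + 8·M_1 + 2·M_2 = 6(Δ_1 - Δ_0) = -12
  2·M_1 + 8·M_2 + 2·M_3 = 6(Δ_2 - Δ_1) = -18
Natural end conditions: M_0 = M_3 = 0.
Hence M_0 = 0, M_1 = -1, M_2 = -2, M_3 = 0.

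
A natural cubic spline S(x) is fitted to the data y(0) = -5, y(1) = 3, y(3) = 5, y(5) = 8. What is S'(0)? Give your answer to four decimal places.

9.2955

Write M_i for S''(x_i). With h_i = 1, 2, 2 and divided differences Δ_i = 8, 1, 3/2, the continuity of S' gives the tridiagonal system
  1·M_0 + 6·M_1 + 2·M_2 = 6(Δ_1 - Δ_0) = -42
  2·M_1 + 8·M_2 + 2·M_3 = 6(Δ_2 - Δ_1) = 3
Natural end conditions: M_0 = M_3 = 0.
Hence M_0 = 0, M_1 = -171/22, M_2 = 51/22, M_3 = 0.
On [0, 1], S'(x) = b_0 + 2c_0·x + 3d_0·x² with b_0 = Δ_0 - h_0(2M_0 + M_1)/6 = 409/44, c_0 = M_0/2 = 0, d_0 = (M_1 - M_0)/(6h_0) = -57/44. So S'(0) = 409/44.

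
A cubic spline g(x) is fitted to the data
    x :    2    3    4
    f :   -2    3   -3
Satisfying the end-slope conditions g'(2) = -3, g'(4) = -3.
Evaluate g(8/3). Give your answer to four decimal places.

1.3704

Put σ_i = g'' at the i-th knot. Here h = (1, 1) and Δ = (5, -6), so the interior equations h_(i-1)·σ_(i-1) + 2(h_(i-1)+h_i)·σ_i + h_i·σ_(i+1) = 6(Δ_i − Δ_(i-1)) read
  1·σ_0 + 4·σ_1 + 1·σ_2 = 6(Δ_1 - Δ_0) = -66
Clamped end conditions give two more equations: 2h_0·σ_0 + h_0·σ_1 = 6(Δ_0 - g'(2)) = 48 and h_1·σ_1 + 2h_1·σ_2 = 6(g'(4) - Δ_1) = 18.
Forward elimination and back-substitution give σ_0 = 81/2, σ_1 = -33, σ_2 = 51/2.
On [2, 3], g(x) = -2 - 3·(x - 2) + 81/4·(x - 2)² - 49/4·(x - 2)³.
With (x - 2) = 2/3: g(8/3) = 37/27.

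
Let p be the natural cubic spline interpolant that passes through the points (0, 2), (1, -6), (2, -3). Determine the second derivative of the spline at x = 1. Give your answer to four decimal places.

Let m_i = p''(x_i). Step sizes h_i = 1, 1; slopes of the chords Δ_i = (y_(i+1) - y_i)/h_i = -8, 3.
  1·m_0 + 4·m_1 + 1·m_2 = 6(Δ_1 - Δ_0) = 66
Natural end conditions: m_0 = m_2 = 0.
Forward elimination and back-substitution give m_0 = 0, m_1 = 33/2, m_2 = 0.

16.5000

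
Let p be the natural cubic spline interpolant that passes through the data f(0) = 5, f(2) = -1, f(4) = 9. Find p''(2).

6

Write M_i for p''(x_i). With h_i = 2, 2 and divided differences Δ_i = -3, 5, the continuity of p' gives the tridiagonal system
  2·M_0 + 8·M_1 + 2·M_2 = 6(Δ_1 - Δ_0) = 48
Natural end conditions: M_0 = M_2 = 0.
Forward elimination and back-substitution give M_0 = 0, M_1 = 6, M_2 = 0.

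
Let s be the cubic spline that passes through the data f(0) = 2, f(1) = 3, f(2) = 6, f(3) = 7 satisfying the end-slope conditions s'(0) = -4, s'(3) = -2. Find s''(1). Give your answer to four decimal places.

With M_i denoting the second derivative at x_i, h_i = 1, 1, 1, and Δ_i = (y_(i+1) − y_i)/h_i = 1, 3, 1:
  1·M_0 + 4·M_1 + 1·M_2 = 6(Δ_1 - Δ_0) = 12
  1·M_1 + 4·M_2 + 1·M_3 = 6(Δ_2 - Δ_1) = -12
Clamped end conditions give two more equations: 2h_0·M_0 + h_0·M_1 = 6(Δ_0 - s'(0)) = 30 and h_2·M_2 + 2h_2·M_3 = 6(s'(3) - Δ_2) = -18.
Solving the tridiagonal system: M_0 = 46/3, M_1 = -2/3, M_2 = -2/3, M_3 = -26/3.

-0.6667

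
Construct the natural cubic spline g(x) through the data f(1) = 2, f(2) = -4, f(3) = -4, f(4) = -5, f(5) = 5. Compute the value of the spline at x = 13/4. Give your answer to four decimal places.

Write M_i for g''(x_i). With h_i = 1, 1, 1, 1 and divided differences Δ_i = -6, 0, -1, 10, the continuity of g' gives the tridiagonal system
  1·M_0 + 4·M_1 + 1·M_2 = 6(Δ_1 - Δ_0) = 36
  1·M_1 + 4·M_2 + 1·M_3 = 6(Δ_2 - Δ_1) = -6
  1·M_2 + 4·M_3 + 1·M_4 = 6(Δ_3 - Δ_2) = 66
Natural end conditions: M_0 = M_4 = 0.
Solving the tridiagonal system: M_0 = 0, M_1 = 45/4, M_2 = -9, M_3 = 75/4, M_4 = 0.
On [3, 4], g(x) = -4 - 9/8·(x - 3) - 9/2·(x - 3)² + 37/8·(x - 3)³.
With (x - 3) = 1/4: g(13/4) = -2299/512.

-4.4902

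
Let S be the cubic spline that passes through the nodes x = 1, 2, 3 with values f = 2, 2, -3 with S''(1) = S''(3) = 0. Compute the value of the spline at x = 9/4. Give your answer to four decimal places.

Put M_i = S'' at the i-th knot. Here h = (1, 1) and Δ = (0, -5), so the interior equations h_(i-1)·M_(i-1) + 2(h_(i-1)+h_i)·M_i + h_i·M_(i+1) = 6(Δ_i − Δ_(i-1)) read
  1·M_0 + 4·M_1 + 1·M_2 = 6(Δ_1 - Δ_0) = -30
Natural end conditions: M_0 = M_2 = 0.
Forward elimination and back-substitution give M_0 = 0, M_1 = -15/2, M_2 = 0.
On [2, 3], S(x) = 2 - 5/2·(x - 2) - 15/4·(x - 2)² + 5/4·(x - 2)³.
With (x - 2) = 1/4: S(9/4) = 297/256.

1.1602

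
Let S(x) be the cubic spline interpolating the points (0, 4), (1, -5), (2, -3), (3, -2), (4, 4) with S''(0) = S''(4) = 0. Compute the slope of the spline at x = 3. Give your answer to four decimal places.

Put M_i = S'' at the i-th knot. Here h = (1, 1, 1, 1) and Δ = (-9, 2, 1, 6), so the interior equations h_(i-1)·M_(i-1) + 2(h_(i-1)+h_i)·M_i + h_i·M_(i+1) = 6(Δ_i − Δ_(i-1)) read
  1·M_0 + 4·M_1 + 1·M_2 = 6(Δ_1 - Δ_0) = 66
  1·M_1 + 4·M_2 + 1·M_3 = 6(Δ_2 - Δ_1) = -6
  1·M_2 + 4·M_3 + 1·M_4 = 6(Δ_3 - Δ_2) = 30
Natural end conditions: M_0 = M_4 = 0.
Hence M_0 = 0, M_1 = 261/14, M_2 = -60/7, M_3 = 135/14, M_4 = 0.
On [3, 4], S'(x) = b_3 + 2c_3·(x - 3) + 3d_3·(x - 3)² with b_3 = Δ_3 - h_3(2M_3 + M_4)/6 = 39/14, c_3 = M_3/2 = 135/28, d_3 = (M_4 - M_3)/(6h_3) = -45/28. So S'(3) = 39/14.

2.7857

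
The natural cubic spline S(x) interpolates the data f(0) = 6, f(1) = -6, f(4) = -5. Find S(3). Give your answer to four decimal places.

-9.4444

Write m_i for S''(x_i). With h_i = 1, 3 and divided differences Δ_i = -12, 1/3, the continuity of S' gives the tridiagonal system
  1·m_0 + 8·m_1 + 3·m_2 = 6(Δ_1 - Δ_0) = 74
Natural end conditions: m_0 = m_2 = 0.
Hence m_0 = 0, m_1 = 37/4, m_2 = 0.
On [1, 4], S(x) = -6 - 107/12·(x - 1) + 37/8·(x - 1)² - 37/72·(x - 1)³.
With (x - 1) = 2: S(3) = -85/9.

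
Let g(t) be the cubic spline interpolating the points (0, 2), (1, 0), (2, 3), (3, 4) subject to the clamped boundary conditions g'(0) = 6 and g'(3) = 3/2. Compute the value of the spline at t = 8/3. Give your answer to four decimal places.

3.7407

Put M_i = g'' at the i-th knot. Here h = (1, 1, 1) and Δ = (-2, 3, 1), so the interior equations h_(i-1)·M_(i-1) + 2(h_(i-1)+h_i)·M_i + h_i·M_(i+1) = 6(Δ_i − Δ_(i-1)) read
  1·M_0 + 4·M_1 + 1·M_2 = 6(Δ_1 - Δ_0) = 30
  1·M_1 + 4·M_2 + 1·M_3 = 6(Δ_2 - Δ_1) = -12
Clamped end conditions give two more equations: 2h_0·M_0 + h_0·M_1 = 6(Δ_0 - g'(0)) = -48 and h_2·M_2 + 2h_2·M_3 = 6(g'(3) - Δ_2) = 3.
Solving the tridiagonal system: M_0 = -33, M_1 = 18, M_2 = -9, M_3 = 6.
On [2, 3], g(t) = 3 + 3·(t - 2) - 9/2·(t - 2)² + 5/2·(t - 2)³.
With (t - 2) = 2/3: g(8/3) = 101/27.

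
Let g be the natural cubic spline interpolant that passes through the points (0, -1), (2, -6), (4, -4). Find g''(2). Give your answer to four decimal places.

2.6250

With M_i denoting the second derivative at x_i, h_i = 2, 2, and Δ_i = (y_(i+1) − y_i)/h_i = -5/2, 1:
  2·M_0 + 8·M_1 + 2·M_2 = 6(Δ_1 - Δ_0) = 21
Natural end conditions: M_0 = M_2 = 0.
Solving the tridiagonal system: M_0 = 0, M_1 = 21/8, M_2 = 0.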